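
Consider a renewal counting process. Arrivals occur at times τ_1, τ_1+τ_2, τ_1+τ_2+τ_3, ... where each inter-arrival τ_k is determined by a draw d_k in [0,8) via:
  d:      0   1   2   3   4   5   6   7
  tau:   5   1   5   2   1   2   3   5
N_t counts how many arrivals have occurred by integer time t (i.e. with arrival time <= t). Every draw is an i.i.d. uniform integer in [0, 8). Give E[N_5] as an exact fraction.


Inter-arrival values over d=0..7: [5, 1, 5, 2, 1, 2, 3, 5]
Each d has probability 1/8, so the pmf of τ is: f(1) = 1/4, f(2) = 1/4, f(3) = 1/8, f(5) = 3/8
Renewal equation for m(n) = E[N_n]: condition on τ_1 = k (if k <= n, one arrival plus a fresh copy on the remaining n−k steps): m(n) = F(n) + Σ_{k<=n} f(k)·m(n−k), where F(n) = P(τ <= n) and m(0) = 0
m(1) = F(1) = 1/4
m(2) = F(2) + f(1)·m(1) = 1/2 + 1/4·1/4 = 9/16
m(3) = F(3) + f(1)·m(2) + f(2)·m(1) = 5/8 + 1/4·9/16 + 1/4·1/4 = 53/64
m(4) = F(4) + f(1)·m(3) + f(2)·m(2) + f(3)·m(1) = 5/8 + 1/4·53/64 + 1/4·9/16 + 1/8·1/4 = 257/256
m(5) = F(5) + f(1)·m(4) + f(2)·m(3) + f(3)·m(2) = 1 + 1/4·257/256 + 1/4·53/64 + 1/8·9/16 = 1565/1024
E[N_5] = m(5) = 1565/1024

1565/1024


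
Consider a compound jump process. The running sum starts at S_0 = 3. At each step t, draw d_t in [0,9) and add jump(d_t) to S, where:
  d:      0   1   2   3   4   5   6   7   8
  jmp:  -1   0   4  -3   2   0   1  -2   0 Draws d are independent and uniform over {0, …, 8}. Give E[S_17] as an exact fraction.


44/9

Outcome values over d=0..8: [-1, 0, 4, -3, 2, 0, 1, -2, 0]
Σy = 1, Σy² = 35, M = 9
μ = 1/9 = 1/9,  σ² = 35/9 − (1/9)² = 314/81
E[S_17] = 3 + 17·(1/9) = 44/9


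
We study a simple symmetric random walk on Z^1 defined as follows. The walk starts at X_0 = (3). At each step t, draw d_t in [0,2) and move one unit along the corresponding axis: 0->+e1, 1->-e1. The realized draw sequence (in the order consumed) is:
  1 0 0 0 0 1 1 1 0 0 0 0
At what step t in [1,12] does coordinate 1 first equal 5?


4

t=0: X=(3), d=1 → -e1, X_1=(2)
t=1: X=(2), d=0 → +e1, X_2=(3)
t=2: X=(3), d=0 → +e1, X_3=(4)
t=3: X=(4), d=0 → +e1, X_4=(5)
t=4: X=(5), d=0 → +e1, X_5=(6)
t=5: X=(6), d=1 → -e1, X_6=(5)
t=6: X=(5), d=1 → -e1, X_7=(4)
t=7: X=(4), d=1 → -e1, X_8=(3)
t=8: X=(3), d=0 → +e1, X_9=(4)
t=9: X=(4), d=0 → +e1, X_10=(5)
t=10: X=(5), d=0 → +e1, X_11=(6)
t=11: X=(6), d=0 → +e1, X_12=(7)


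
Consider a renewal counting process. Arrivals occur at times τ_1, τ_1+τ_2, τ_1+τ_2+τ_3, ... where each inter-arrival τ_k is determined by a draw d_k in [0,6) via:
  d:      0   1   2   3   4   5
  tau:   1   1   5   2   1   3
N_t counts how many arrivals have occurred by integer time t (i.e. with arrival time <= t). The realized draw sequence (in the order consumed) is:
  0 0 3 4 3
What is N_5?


draw d_1=0: τ_1=1, arrival time A_1=1
draw d_2=0: τ_2=1, arrival time A_2=2
draw d_3=3: τ_3=2, arrival time A_3=4
draw d_4=4: τ_4=1, arrival time A_4=5
draw d_5=3: τ_5=2, arrival time A_5=7
N_t over t=0..5: 0:0 1:1 2:2 3:2 4:3 5:4

4


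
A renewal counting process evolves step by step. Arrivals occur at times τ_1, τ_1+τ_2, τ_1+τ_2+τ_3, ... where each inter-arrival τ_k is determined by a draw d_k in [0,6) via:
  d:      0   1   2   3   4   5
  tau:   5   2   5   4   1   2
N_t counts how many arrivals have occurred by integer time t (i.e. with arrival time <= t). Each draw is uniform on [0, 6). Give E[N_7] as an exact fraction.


568915/279936

Inter-arrival values over d=0..5: [5, 2, 5, 4, 1, 2]
Each d has probability 1/6, so the pmf of τ is: f(1) = 1/6, f(2) = 1/3, f(4) = 1/6, f(5) = 1/3
Renewal equation for m(n) = E[N_n]: condition on τ_1 = k (if k <= n, one arrival plus a fresh copy on the remaining n−k steps): m(n) = F(n) + Σ_{k<=n} f(k)·m(n−k), where F(n) = P(τ <= n) and m(0) = 0
m(1) = F(1) = 1/6
m(2) = F(2) + f(1)·m(1) = 1/2 + 1/6·1/6 = 19/36
m(3) = F(3) + f(1)·m(2) + f(2)·m(1) = 1/2 + 1/6·19/36 + 1/3·1/6 = 139/216
m(4) = F(4) + f(1)·m(3) + f(2)·m(2) = 2/3 + 1/6·139/216 + 1/3·19/36 = 1231/1296
m(5) = F(5) + f(1)·m(4) + f(2)·m(3) + f(4)·m(1) = 1 + 1/6·1231/1296 + 1/3·139/216 + 1/6·1/6 = 10891/7776
m(6) = F(6) + f(1)·m(5) + f(2)·m(4) + f(4)·m(2) + f(5)·m(1) = 1 + 1/6·10891/7776 + 1/3·1231/1296 + 1/6·19/36 + 1/3·1/6 = 79015/46656
m(7) = F(7) + f(1)·m(6) + f(2)·m(5) + f(4)·m(3) + f(5)·m(2) = 1 + 1/6·79015/46656 + 1/3·10891/7776 + 1/6·139/216 + 1/3·19/36 = 568915/279936
E[N_7] = m(7) = 568915/279936


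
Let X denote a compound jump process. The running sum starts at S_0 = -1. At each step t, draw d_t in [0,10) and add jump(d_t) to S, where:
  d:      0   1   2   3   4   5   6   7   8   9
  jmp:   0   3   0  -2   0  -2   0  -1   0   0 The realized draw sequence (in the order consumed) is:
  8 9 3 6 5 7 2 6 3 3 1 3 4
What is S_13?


-9

t=0: S=-1, d=8, jump=0, S_1=-1
t=1: S=-1, d=9, jump=0, S_2=-1
t=2: S=-1, d=3, jump=-2, S_3=-3
t=3: S=-3, d=6, jump=0, S_4=-3
t=4: S=-3, d=5, jump=-2, S_5=-5
t=5: S=-5, d=7, jump=-1, S_6=-6
t=6: S=-6, d=2, jump=0, S_7=-6
t=7: S=-6, d=6, jump=0, S_8=-6
t=8: S=-6, d=3, jump=-2, S_9=-8
t=9: S=-8, d=3, jump=-2, S_10=-10
t=10: S=-10, d=1, jump=3, S_11=-7
t=11: S=-7, d=3, jump=-2, S_12=-9
t=12: S=-9, d=4, jump=0, S_13=-9


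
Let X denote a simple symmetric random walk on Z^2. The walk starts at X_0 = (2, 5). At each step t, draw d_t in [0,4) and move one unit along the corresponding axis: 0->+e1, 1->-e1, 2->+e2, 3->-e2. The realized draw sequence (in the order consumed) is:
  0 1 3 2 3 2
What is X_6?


t=0: X=(2, 5), d=0 → +e1, X_1=(3, 5)
t=1: X=(3, 5), d=1 → -e1, X_2=(2, 5)
t=2: X=(2, 5), d=3 → -e2, X_3=(2, 4)
t=3: X=(2, 4), d=2 → +e2, X_4=(2, 5)
t=4: X=(2, 5), d=3 → -e2, X_5=(2, 4)
t=5: X=(2, 4), d=2 → +e2, X_6=(2, 5)

(2, 5)


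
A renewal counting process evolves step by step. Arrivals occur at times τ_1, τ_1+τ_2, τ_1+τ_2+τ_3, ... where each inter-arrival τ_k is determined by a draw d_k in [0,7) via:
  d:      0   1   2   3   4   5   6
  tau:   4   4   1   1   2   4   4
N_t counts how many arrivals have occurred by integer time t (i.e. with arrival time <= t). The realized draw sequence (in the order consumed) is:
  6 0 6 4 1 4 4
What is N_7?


1

draw d_1=6: τ_1=4, arrival time A_1=4
draw d_2=0: τ_2=4, arrival time A_2=8
draw d_3=6: τ_3=4, arrival time A_3=12
draw d_4=4: τ_4=2, arrival time A_4=14
draw d_5=1: τ_5=4, arrival time A_5=18
draw d_6=4: τ_6=2, arrival time A_6=20
draw d_7=4: τ_7=2, arrival time A_7=22
N_t over t=0..7: 0:0 1:0 2:0 3:0 4:1 5:1 6:1 7:1


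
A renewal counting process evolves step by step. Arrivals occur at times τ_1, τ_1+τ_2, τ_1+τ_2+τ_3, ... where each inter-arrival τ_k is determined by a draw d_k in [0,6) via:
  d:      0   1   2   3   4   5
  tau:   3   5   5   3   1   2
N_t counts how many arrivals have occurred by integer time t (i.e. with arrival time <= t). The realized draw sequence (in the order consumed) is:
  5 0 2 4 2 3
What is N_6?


draw d_1=5: τ_1=2, arrival time A_1=2
draw d_2=0: τ_2=3, arrival time A_2=5
draw d_3=2: τ_3=5, arrival time A_3=10
draw d_4=4: τ_4=1, arrival time A_4=11
draw d_5=2: τ_5=5, arrival time A_5=16
draw d_6=3: τ_6=3, arrival time A_6=19
N_t over t=0..6: 0:0 1:0 2:1 3:1 4:1 5:2 6:2

2


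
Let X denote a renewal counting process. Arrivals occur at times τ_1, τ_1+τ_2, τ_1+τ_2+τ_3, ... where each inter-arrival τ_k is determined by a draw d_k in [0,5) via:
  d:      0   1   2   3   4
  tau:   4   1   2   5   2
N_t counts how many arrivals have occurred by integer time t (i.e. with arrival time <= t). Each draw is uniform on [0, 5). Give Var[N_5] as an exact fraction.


5880184/9765625

Inter-arrival values over d=0..4: [4, 1, 2, 5, 2]
Each d has probability 1/5, so the pmf of τ is: f(1) = 1/5, f(2) = 2/5, f(4) = 1/5, f(5) = 1/5
Let p_n(j) = P(N_n = j), with p_0 = [1]. Condition on τ_1: p_n(0) = P(τ > n), and for j >= 1, p_n(j) = Σ_{k<=n} f(k)·p_{n−k}(j−1)
p_1 = [4/5, 1/5]  (j = 0..1)
p_2 = [2/5, 14/25, 1/25]  (j = 0..2)
p_3 = [2/5, 2/5, 24/125, 1/125]  (j = 0..3)
p_4 = [1/5, 11/25, 38/125, 34/625, 1/625]  (j = 0..4)
p_5 = [0, 14/25, 36/125, 86/625, 44/3125, 1/3125]  (j = 0..5)
E[N_5] = Σ j·p_5(j) = 5021/3125;  E[N_5²] = Σ j²·p_5(j) = 9949/3125
Var[N_5] = 9949/3125 − (5021/3125)² = 5880184/9765625


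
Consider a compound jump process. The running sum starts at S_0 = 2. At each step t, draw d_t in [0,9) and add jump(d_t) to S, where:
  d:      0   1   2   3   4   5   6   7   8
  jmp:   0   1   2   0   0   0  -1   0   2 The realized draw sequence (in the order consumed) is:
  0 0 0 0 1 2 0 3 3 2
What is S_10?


7

t=0: S=2, d=0, jump=0, S_1=2
t=1: S=2, d=0, jump=0, S_2=2
t=2: S=2, d=0, jump=0, S_3=2
t=3: S=2, d=0, jump=0, S_4=2
t=4: S=2, d=1, jump=1, S_5=3
t=5: S=3, d=2, jump=2, S_6=5
t=6: S=5, d=0, jump=0, S_7=5
t=7: S=5, d=3, jump=0, S_8=5
t=8: S=5, d=3, jump=0, S_9=5
t=9: S=5, d=2, jump=2, S_10=7


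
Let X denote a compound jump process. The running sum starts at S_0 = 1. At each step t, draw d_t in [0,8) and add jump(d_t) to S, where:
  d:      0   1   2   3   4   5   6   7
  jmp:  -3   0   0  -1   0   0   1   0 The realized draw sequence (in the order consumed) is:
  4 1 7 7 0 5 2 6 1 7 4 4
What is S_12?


t=0: S=1, d=4, jump=0, S_1=1
t=1: S=1, d=1, jump=0, S_2=1
t=2: S=1, d=7, jump=0, S_3=1
t=3: S=1, d=7, jump=0, S_4=1
t=4: S=1, d=0, jump=-3, S_5=-2
t=5: S=-2, d=5, jump=0, S_6=-2
t=6: S=-2, d=2, jump=0, S_7=-2
t=7: S=-2, d=6, jump=1, S_8=-1
t=8: S=-1, d=1, jump=0, S_9=-1
t=9: S=-1, d=7, jump=0, S_10=-1
t=10: S=-1, d=4, jump=0, S_11=-1
t=11: S=-1, d=4, jump=0, S_12=-1

-1


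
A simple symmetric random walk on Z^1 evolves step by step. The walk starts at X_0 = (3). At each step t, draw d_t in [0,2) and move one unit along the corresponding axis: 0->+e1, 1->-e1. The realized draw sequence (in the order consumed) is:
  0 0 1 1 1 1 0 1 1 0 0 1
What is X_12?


t=0: X=(3), d=0 → +e1, X_1=(4)
t=1: X=(4), d=0 → +e1, X_2=(5)
t=2: X=(5), d=1 → -e1, X_3=(4)
t=3: X=(4), d=1 → -e1, X_4=(3)
t=4: X=(3), d=1 → -e1, X_5=(2)
t=5: X=(2), d=1 → -e1, X_6=(1)
t=6: X=(1), d=0 → +e1, X_7=(2)
t=7: X=(2), d=1 → -e1, X_8=(1)
t=8: X=(1), d=1 → -e1, X_9=(0)
t=9: X=(0), d=0 → +e1, X_10=(1)
t=10: X=(1), d=0 → +e1, X_11=(2)
t=11: X=(2), d=1 → -e1, X_12=(1)

(1)


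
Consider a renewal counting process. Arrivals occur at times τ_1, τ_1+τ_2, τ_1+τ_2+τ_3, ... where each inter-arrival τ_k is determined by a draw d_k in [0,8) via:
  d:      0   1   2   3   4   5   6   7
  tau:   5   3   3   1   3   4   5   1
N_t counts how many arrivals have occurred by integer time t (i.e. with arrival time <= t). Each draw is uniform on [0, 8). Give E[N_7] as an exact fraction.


32397/16384

Inter-arrival values over d=0..7: [5, 3, 3, 1, 3, 4, 5, 1]
Each d has probability 1/8, so the pmf of τ is: f(1) = 1/4, f(3) = 3/8, f(4) = 1/8, f(5) = 1/4
Renewal equation for m(n) = E[N_n]: condition on τ_1 = k (if k <= n, one arrival plus a fresh copy on the remaining n−k steps): m(n) = F(n) + Σ_{k<=n} f(k)·m(n−k), where F(n) = P(τ <= n) and m(0) = 0
m(1) = F(1) = 1/4
m(2) = F(2) + f(1)·m(1) = 1/4 + 1/4·1/4 = 5/16
m(3) = F(3) + f(1)·m(2) = 5/8 + 1/4·5/16 = 45/64
m(4) = F(4) + f(1)·m(3) + f(3)·m(1) = 3/4 + 1/4·45/64 + 3/8·1/4 = 261/256
m(5) = F(5) + f(1)·m(4) + f(3)·m(2) + f(4)·m(1) = 1 + 1/4·261/256 + 3/8·5/16 + 1/8·1/4 = 1437/1024
m(6) = F(6) + f(1)·m(5) + f(3)·m(3) + f(4)·m(2) + f(5)·m(1) = 1 + 1/4·1437/1024 + 3/8·45/64 + 1/8·5/16 + 1/4·1/4 = 7029/4096
m(7) = F(7) + f(1)·m(6) + f(3)·m(4) + f(4)·m(3) + f(5)·m(2) = 1 + 1/4·7029/4096 + 3/8·261/256 + 1/8·45/64 + 1/4·5/16 = 32397/16384
E[N_7] = m(7) = 32397/16384


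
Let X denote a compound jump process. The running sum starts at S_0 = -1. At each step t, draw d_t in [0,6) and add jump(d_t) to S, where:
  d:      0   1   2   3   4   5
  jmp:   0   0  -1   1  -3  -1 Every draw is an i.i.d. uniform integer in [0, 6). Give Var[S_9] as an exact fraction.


Outcome values over d=0..5: [0, 0, -1, 1, -3, -1]
Σy = -4, Σy² = 12, M = 6
μ = -4/6 = -2/3,  σ² = 12/6 − (-2/3)² = 14/9
Independent increments: Var[S_9] = 9·σ² = 9·(14/9) = 14

14


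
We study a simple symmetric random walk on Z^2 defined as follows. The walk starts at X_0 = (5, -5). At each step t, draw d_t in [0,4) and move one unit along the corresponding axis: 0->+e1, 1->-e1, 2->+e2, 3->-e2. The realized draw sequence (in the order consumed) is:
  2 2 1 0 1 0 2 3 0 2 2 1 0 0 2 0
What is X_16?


(8, 0)

t=0: X=(5, -5), d=2 → +e2, X_1=(5, -4)
t=1: X=(5, -4), d=2 → +e2, X_2=(5, -3)
t=2: X=(5, -3), d=1 → -e1, X_3=(4, -3)
t=3: X=(4, -3), d=0 → +e1, X_4=(5, -3)
t=4: X=(5, -3), d=1 → -e1, X_5=(4, -3)
t=5: X=(4, -3), d=0 → +e1, X_6=(5, -3)
t=6: X=(5, -3), d=2 → +e2, X_7=(5, -2)
t=7: X=(5, -2), d=3 → -e2, X_8=(5, -3)
t=8: X=(5, -3), d=0 → +e1, X_9=(6, -3)
t=9: X=(6, -3), d=2 → +e2, X_10=(6, -2)
t=10: X=(6, -2), d=2 → +e2, X_11=(6, -1)
t=11: X=(6, -1), d=1 → -e1, X_12=(5, -1)
t=12: X=(5, -1), d=0 → +e1, X_13=(6, -1)
t=13: X=(6, -1), d=0 → +e1, X_14=(7, -1)
t=14: X=(7, -1), d=2 → +e2, X_15=(7, 0)
t=15: X=(7, 0), d=0 → +e1, X_16=(8, 0)


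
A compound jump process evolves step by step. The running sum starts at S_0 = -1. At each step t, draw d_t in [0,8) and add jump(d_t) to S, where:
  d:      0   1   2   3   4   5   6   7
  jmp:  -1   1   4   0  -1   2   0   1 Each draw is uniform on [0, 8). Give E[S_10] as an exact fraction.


Outcome values over d=0..7: [-1, 1, 4, 0, -1, 2, 0, 1]
Σy = 6, Σy² = 24, M = 8
μ = 6/8 = 3/4,  σ² = 24/8 − (3/4)² = 39/16
E[S_10] = -1 + 10·(3/4) = 13/2

13/2


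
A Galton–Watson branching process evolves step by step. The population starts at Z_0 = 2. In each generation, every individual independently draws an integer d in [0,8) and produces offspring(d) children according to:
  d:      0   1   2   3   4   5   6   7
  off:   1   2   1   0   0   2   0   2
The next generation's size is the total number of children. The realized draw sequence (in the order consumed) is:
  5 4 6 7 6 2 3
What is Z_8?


0

gen 0: Z_0=2, draws=[5, 4], offspring=[2, 0], Z_1=2
gen 1: Z_1=2, draws=[6, 7], offspring=[0, 2], Z_2=2
gen 2: Z_2=2, draws=[6, 2], offspring=[0, 1], Z_3=1
gen 3: Z_3=1, draws=[3], offspring=[0], Z_4=0
gen 4: Z_4=0, draws=[], offspring=[], Z_5=0
gen 5: Z_5=0, draws=[], offspring=[], Z_6=0
gen 6: Z_6=0, draws=[], offspring=[], Z_7=0
gen 7: Z_7=0, draws=[], offspring=[], Z_8=0


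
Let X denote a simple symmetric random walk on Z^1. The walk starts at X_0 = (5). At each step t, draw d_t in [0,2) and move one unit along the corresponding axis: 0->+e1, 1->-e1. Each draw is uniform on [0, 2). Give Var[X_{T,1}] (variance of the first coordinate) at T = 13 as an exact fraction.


Outcome values over d=0..1: [1, -1]
Σy = 0, Σy² = 2, M = 2
μ = 0/2 = 0,  σ² = 2/2 − (0)² = 1
Independent increments: Var[X_13] = 13·σ² = 13·(1) = 13

13


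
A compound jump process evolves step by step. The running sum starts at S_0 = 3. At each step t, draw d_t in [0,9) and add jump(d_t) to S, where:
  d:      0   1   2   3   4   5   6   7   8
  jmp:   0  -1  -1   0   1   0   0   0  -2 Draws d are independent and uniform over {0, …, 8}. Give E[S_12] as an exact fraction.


-1

Outcome values over d=0..8: [0, -1, -1, 0, 1, 0, 0, 0, -2]
Σy = -3, Σy² = 7, M = 9
μ = -3/9 = -1/3,  σ² = 7/9 − (-1/3)² = 2/3
E[S_12] = 3 + 12·(-1/3) = -1


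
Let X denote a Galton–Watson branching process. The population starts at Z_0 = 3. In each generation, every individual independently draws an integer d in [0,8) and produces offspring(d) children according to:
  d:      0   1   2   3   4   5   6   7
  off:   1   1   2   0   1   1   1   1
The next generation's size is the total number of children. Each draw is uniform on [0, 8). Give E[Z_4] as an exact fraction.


3

Outcome values over d=0..7: [1, 1, 2, 0, 1, 1, 1, 1]
Σy = 8, Σy² = 10, M = 8
μ = 8/8 = 1,  σ² = 10/8 − (1)² = 1/4
E[Z_0] = 3
E[Z_1] = 1·E[Z_0] = 3
E[Z_2] = 1·E[Z_1] = 3
E[Z_3] = 1·E[Z_2] = 3
E[Z_4] = 1·E[Z_3] = 3


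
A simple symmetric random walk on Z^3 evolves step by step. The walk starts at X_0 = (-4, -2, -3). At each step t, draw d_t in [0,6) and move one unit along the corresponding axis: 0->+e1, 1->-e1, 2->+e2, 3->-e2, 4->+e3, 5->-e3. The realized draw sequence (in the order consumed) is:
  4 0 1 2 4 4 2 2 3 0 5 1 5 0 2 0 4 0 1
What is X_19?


t=0: X=(-4, -2, -3), d=4 → +e3, X_1=(-4, -2, -2)
t=1: X=(-4, -2, -2), d=0 → +e1, X_2=(-3, -2, -2)
t=2: X=(-3, -2, -2), d=1 → -e1, X_3=(-4, -2, -2)
t=3: X=(-4, -2, -2), d=2 → +e2, X_4=(-4, -1, -2)
t=4: X=(-4, -1, -2), d=4 → +e3, X_5=(-4, -1, -1)
t=5: X=(-4, -1, -1), d=4 → +e3, X_6=(-4, -1, 0)
t=6: X=(-4, -1, 0), d=2 → +e2, X_7=(-4, 0, 0)
t=7: X=(-4, 0, 0), d=2 → +e2, X_8=(-4, 1, 0)
t=8: X=(-4, 1, 0), d=3 → -e2, X_9=(-4, 0, 0)
t=9: X=(-4, 0, 0), d=0 → +e1, X_10=(-3, 0, 0)
t=10: X=(-3, 0, 0), d=5 → -e3, X_11=(-3, 0, -1)
t=11: X=(-3, 0, -1), d=1 → -e1, X_12=(-4, 0, -1)
t=12: X=(-4, 0, -1), d=5 → -e3, X_13=(-4, 0, -2)
t=13: X=(-4, 0, -2), d=0 → +e1, X_14=(-3, 0, -2)
t=14: X=(-3, 0, -2), d=2 → +e2, X_15=(-3, 1, -2)
t=15: X=(-3, 1, -2), d=0 → +e1, X_16=(-2, 1, -2)
t=16: X=(-2, 1, -2), d=4 → +e3, X_17=(-2, 1, -1)
t=17: X=(-2, 1, -1), d=0 → +e1, X_18=(-1, 1, -1)
t=18: X=(-1, 1, -1), d=1 → -e1, X_19=(-2, 1, -1)

(-2, 1, -1)


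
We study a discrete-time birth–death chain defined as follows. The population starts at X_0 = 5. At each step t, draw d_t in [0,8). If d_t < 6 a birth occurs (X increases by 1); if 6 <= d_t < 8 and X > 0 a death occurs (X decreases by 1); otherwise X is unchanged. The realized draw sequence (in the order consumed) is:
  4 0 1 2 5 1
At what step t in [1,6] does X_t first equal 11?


t=0: X=5, d=4 → birth, X_1=6
t=1: X=6, d=0 → birth, X_2=7
t=2: X=7, d=1 → birth, X_3=8
t=3: X=8, d=2 → birth, X_4=9
t=4: X=9, d=5 → birth, X_5=10
t=5: X=10, d=1 → birth, X_6=11

6


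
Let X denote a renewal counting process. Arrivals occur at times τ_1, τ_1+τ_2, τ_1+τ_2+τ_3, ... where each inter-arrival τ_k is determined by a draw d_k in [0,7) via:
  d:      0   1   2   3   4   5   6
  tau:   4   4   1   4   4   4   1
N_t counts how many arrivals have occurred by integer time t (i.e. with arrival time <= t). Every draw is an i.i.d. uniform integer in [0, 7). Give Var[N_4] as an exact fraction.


Inter-arrival values over d=0..6: [4, 4, 1, 4, 4, 4, 1]
Each d has probability 1/7, so the pmf of τ is: f(1) = 2/7, f(4) = 5/7
Let p_n(j) = P(N_n = j), with p_0 = [1]. Condition on τ_1: p_n(0) = P(τ > n), and for j >= 1, p_n(j) = Σ_{k<=n} f(k)·p_{n−k}(j−1)
p_1 = [5/7, 2/7]  (j = 0..1)
p_2 = [5/7, 10/49, 4/49]  (j = 0..2)
p_3 = [5/7, 10/49, 20/343, 8/343]  (j = 0..3)
p_4 = [0, 45/49, 20/343, 40/2401, 16/2401]  (j = 0..4)
E[N_4] = Σ j·p_4(j) = 2669/2401;  E[N_4²] = Σ j²·p_4(j) = 69/49
Var[N_4] = 69/49 − (2669/2401)² = 994220/5764801

994220/5764801


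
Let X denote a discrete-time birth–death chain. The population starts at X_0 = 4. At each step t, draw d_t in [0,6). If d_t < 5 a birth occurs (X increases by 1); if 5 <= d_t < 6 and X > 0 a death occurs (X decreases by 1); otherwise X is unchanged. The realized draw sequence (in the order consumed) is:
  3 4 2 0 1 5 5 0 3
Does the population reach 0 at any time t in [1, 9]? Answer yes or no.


no

t=0: X=4, d=3 → birth, X_1=5
t=1: X=5, d=4 → birth, X_2=6
t=2: X=6, d=2 → birth, X_3=7
t=3: X=7, d=0 → birth, X_4=8
t=4: X=8, d=1 → birth, X_5=9
t=5: X=9, d=5 → death, X_6=8
t=6: X=8, d=5 → death, X_7=7
t=7: X=7, d=0 → birth, X_8=8
t=8: X=8, d=3 → birth, X_9=9


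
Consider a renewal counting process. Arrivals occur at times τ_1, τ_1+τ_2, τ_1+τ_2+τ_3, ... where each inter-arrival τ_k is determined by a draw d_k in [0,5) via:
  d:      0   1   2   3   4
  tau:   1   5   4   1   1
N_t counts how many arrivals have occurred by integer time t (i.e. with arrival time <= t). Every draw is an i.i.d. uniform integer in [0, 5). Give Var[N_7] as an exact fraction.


10947536976/6103515625

Inter-arrival values over d=0..4: [1, 5, 4, 1, 1]
Each d has probability 1/5, so the pmf of τ is: f(1) = 3/5, f(4) = 1/5, f(5) = 1/5
Let p_n(j) = P(N_n = j), with p_0 = [1]. Condition on τ_1: p_n(0) = P(τ > n), and for j >= 1, p_n(j) = Σ_{k<=n} f(k)·p_{n−k}(j−1)
p_1 = [2/5, 3/5]  (j = 0..1)
p_2 = [2/5, 6/25, 9/25]  (j = 0..2)
p_3 = [2/5, 6/25, 18/125, 27/125]  (j = 0..3)
p_4 = [1/5, 11/25, 18/125, 54/625, 81/625]  (j = 0..4)
p_5 = [0, 2/5, 48/125, 54/625, 162/3125, 243/3125]  (j = 0..5)
p_6 = [0, 4/25, 51/125, 189/625, 162/3125, 486/15625, 729/15625]  (j = 0..6)
p_7 = [0, 4/25, 24/125, 216/625, 702/3125, 486/15625, 1458/78125, 2187/78125]  (j = 0..7)
E[N_7] = Σ j·p_7(j) = 229907/78125;  E[N_7²] = Σ j²·p_7(j) = 816701/78125
Var[N_7] = 816701/78125 − (229907/78125)² = 10947536976/6103515625


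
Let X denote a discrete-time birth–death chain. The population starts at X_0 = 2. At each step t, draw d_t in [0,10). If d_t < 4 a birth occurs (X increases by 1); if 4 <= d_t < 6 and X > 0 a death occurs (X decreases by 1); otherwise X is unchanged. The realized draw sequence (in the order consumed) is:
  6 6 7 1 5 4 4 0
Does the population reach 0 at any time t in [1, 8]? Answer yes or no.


t=0: X=2, d=6 → hold, X_1=2
t=1: X=2, d=6 → hold, X_2=2
t=2: X=2, d=7 → hold, X_3=2
t=3: X=2, d=1 → birth, X_4=3
t=4: X=3, d=5 → death, X_5=2
t=5: X=2, d=4 → death, X_6=1
t=6: X=1, d=4 → death, X_7=0
t=7: X=0, d=0 → birth, X_8=1

yes


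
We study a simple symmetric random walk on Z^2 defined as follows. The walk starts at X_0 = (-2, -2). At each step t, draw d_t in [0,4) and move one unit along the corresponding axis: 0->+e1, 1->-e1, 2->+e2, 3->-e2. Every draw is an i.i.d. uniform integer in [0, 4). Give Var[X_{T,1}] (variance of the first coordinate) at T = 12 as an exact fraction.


6

Outcome values over d=0..3: [1, -1, 0, 0]
Σy = 0, Σy² = 2, M = 4
μ = 0/4 = 0,  σ² = 2/4 − (0)² = 1/2
Independent increments: Var[X_12] = 12·σ² = 12·(1/2) = 6


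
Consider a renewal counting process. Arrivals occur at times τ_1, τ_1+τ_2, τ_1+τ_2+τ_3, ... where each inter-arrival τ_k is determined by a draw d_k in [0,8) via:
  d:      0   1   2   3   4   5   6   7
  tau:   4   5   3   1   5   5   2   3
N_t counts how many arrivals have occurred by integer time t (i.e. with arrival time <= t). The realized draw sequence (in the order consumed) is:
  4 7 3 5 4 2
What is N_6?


draw d_1=4: τ_1=5, arrival time A_1=5
draw d_2=7: τ_2=3, arrival time A_2=8
draw d_3=3: τ_3=1, arrival time A_3=9
draw d_4=5: τ_4=5, arrival time A_4=14
draw d_5=4: τ_5=5, arrival time A_5=19
draw d_6=2: τ_6=3, arrival time A_6=22
N_t over t=0..6: 0:0 1:0 2:0 3:0 4:0 5:1 6:1

1


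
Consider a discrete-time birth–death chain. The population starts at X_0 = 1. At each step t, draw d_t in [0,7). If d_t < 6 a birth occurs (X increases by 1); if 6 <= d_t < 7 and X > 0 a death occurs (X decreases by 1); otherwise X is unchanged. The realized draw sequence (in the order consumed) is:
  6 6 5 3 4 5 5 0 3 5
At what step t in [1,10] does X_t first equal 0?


1

t=0: X=1, d=6 → death, X_1=0
t=1: X=0, d=6 → hold, X_2=0
t=2: X=0, d=5 → birth, X_3=1
t=3: X=1, d=3 → birth, X_4=2
t=4: X=2, d=4 → birth, X_5=3
t=5: X=3, d=5 → birth, X_6=4
t=6: X=4, d=5 → birth, X_7=5
t=7: X=5, d=0 → birth, X_8=6
t=8: X=6, d=3 → birth, X_9=7
t=9: X=7, d=5 → birth, X_10=8


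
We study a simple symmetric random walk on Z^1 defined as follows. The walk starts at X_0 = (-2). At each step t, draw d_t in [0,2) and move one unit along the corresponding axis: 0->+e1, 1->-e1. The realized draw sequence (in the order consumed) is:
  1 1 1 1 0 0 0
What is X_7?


t=0: X=(-2), d=1 → -e1, X_1=(-3)
t=1: X=(-3), d=1 → -e1, X_2=(-4)
t=2: X=(-4), d=1 → -e1, X_3=(-5)
t=3: X=(-5), d=1 → -e1, X_4=(-6)
t=4: X=(-6), d=0 → +e1, X_5=(-5)
t=5: X=(-5), d=0 → +e1, X_6=(-4)
t=6: X=(-4), d=0 → +e1, X_7=(-3)

(-3)


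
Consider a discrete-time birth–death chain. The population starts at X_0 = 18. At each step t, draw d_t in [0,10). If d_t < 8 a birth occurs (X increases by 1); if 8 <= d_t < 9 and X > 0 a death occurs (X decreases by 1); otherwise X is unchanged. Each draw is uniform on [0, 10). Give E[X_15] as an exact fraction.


57/2

X can drop by at most 1 per step and X_0 = 18 > T = 15, so X_t >= 18 − t >= 3 > 0 for every t <= 15: the floor at 0 (the 'and X > 0' condition) never binds. Hence X_15 = X_0 + Σ_{t<15} Y_t with i.i.d. increments Y_t = y(d_t) ∈ {+1, −1, 0}.
Outcome values over d=0..9: [1, 1, 1, 1, 1, 1, 1, 1, -1, 0]
Σy = 7, Σy² = 9, M = 10
μ = 7/10 = 7/10,  σ² = 9/10 − (7/10)² = 41/100
E[X_15] = 18 + 15·(7/10) = 57/2


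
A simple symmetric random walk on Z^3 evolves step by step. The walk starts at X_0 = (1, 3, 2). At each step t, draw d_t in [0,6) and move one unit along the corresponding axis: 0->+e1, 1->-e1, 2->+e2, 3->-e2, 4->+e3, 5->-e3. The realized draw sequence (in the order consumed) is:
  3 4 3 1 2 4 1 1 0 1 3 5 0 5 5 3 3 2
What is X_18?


(-1, 0, 1)

t=0: X=(1, 3, 2), d=3 → -e2, X_1=(1, 2, 2)
t=1: X=(1, 2, 2), d=4 → +e3, X_2=(1, 2, 3)
t=2: X=(1, 2, 3), d=3 → -e2, X_3=(1, 1, 3)
t=3: X=(1, 1, 3), d=1 → -e1, X_4=(0, 1, 3)
t=4: X=(0, 1, 3), d=2 → +e2, X_5=(0, 2, 3)
t=5: X=(0, 2, 3), d=4 → +e3, X_6=(0, 2, 4)
t=6: X=(0, 2, 4), d=1 → -e1, X_7=(-1, 2, 4)
t=7: X=(-1, 2, 4), d=1 → -e1, X_8=(-2, 2, 4)
t=8: X=(-2, 2, 4), d=0 → +e1, X_9=(-1, 2, 4)
t=9: X=(-1, 2, 4), d=1 → -e1, X_10=(-2, 2, 4)
t=10: X=(-2, 2, 4), d=3 → -e2, X_11=(-2, 1, 4)
t=11: X=(-2, 1, 4), d=5 → -e3, X_12=(-2, 1, 3)
t=12: X=(-2, 1, 3), d=0 → +e1, X_13=(-1, 1, 3)
t=13: X=(-1, 1, 3), d=5 → -e3, X_14=(-1, 1, 2)
t=14: X=(-1, 1, 2), d=5 → -e3, X_15=(-1, 1, 1)
t=15: X=(-1, 1, 1), d=3 → -e2, X_16=(-1, 0, 1)
t=16: X=(-1, 0, 1), d=3 → -e2, X_17=(-1, -1, 1)
t=17: X=(-1, -1, 1), d=2 → +e2, X_18=(-1, 0, 1)


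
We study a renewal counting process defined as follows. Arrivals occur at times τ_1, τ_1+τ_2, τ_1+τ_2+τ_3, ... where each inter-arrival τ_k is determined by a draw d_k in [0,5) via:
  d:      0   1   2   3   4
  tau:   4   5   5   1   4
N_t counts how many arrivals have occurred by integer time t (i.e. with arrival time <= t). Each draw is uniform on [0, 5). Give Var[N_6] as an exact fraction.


Inter-arrival values over d=0..4: [4, 5, 5, 1, 4]
Each d has probability 1/5, so the pmf of τ is: f(1) = 1/5, f(4) = 2/5, f(5) = 2/5
Let p_n(j) = P(N_n = j), with p_0 = [1]. Condition on τ_1: p_n(0) = P(τ > n), and for j >= 1, p_n(j) = Σ_{k<=n} f(k)·p_{n−k}(j−1)
p_1 = [4/5, 1/5]  (j = 0..1)
p_2 = [4/5, 4/25, 1/25]  (j = 0..2)
p_3 = [4/5, 4/25, 4/125, 1/125]  (j = 0..3)
p_4 = [2/5, 14/25, 4/125, 4/625, 1/625]  (j = 0..4)
p_5 = [0, 4/5, 24/125, 4/625, 4/3125, 1/3125]  (j = 0..5)
p_6 = [0, 16/25, 38/125, 34/625, 4/3125, 4/15625, 1/15625]  (j = 0..6)
E[N_6] = Σ j·p_6(j) = 22156/15625;  E[N_6²] = Σ j²·p_6(j) = 37106/15625
Var[N_6] = 37106/15625 − (22156/15625)² = 88892914/244140625

88892914/244140625


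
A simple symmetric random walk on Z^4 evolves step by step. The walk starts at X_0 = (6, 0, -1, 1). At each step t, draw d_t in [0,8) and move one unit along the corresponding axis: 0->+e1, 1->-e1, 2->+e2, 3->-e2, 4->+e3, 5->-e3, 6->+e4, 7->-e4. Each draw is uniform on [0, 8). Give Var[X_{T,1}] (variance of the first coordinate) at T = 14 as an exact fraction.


7/2

Outcome values over d=0..7: [1, -1, 0, 0, 0, 0, 0, 0]
Σy = 0, Σy² = 2, M = 8
μ = 0/8 = 0,  σ² = 2/8 − (0)² = 1/4
Independent increments: Var[X_14] = 14·σ² = 14·(1/4) = 7/2


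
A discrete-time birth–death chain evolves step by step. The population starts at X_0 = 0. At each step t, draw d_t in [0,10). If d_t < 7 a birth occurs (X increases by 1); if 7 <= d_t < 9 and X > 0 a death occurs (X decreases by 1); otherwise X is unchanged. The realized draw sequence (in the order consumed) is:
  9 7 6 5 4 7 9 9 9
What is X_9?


2

t=0: X=0, d=9 → hold, X_1=0
t=1: X=0, d=7 → hold, X_2=0
t=2: X=0, d=6 → birth, X_3=1
t=3: X=1, d=5 → birth, X_4=2
t=4: X=2, d=4 → birth, X_5=3
t=5: X=3, d=7 → death, X_6=2
t=6: X=2, d=9 → hold, X_7=2
t=7: X=2, d=9 → hold, X_8=2
t=8: X=2, d=9 → hold, X_9=2


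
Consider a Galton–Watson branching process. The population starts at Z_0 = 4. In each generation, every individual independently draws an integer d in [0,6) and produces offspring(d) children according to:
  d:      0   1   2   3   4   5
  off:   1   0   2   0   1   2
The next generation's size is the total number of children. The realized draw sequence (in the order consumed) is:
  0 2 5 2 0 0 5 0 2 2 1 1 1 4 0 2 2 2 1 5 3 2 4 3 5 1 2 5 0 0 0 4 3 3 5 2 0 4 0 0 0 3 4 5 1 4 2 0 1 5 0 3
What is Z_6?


10

gen 0: Z_0=4, draws=[0, 2, 5, 2], offspring=[1, 2, 2, 2], Z_1=7
gen 1: Z_1=7, draws=[0, 0, 5, 0, 2, 2, 1], offspring=[1, 1, 2, 1, 2, 2, 0], Z_2=9
gen 2: Z_2=9, draws=[1, 1, 4, 0, 2, 2, 2, 1, 5], offspring=[0, 0, 1, 1, 2, 2, 2, 0, 2], Z_3=10
gen 3: Z_3=10, draws=[3, 2, 4, 3, 5, 1, 2, 5, 0, 0], offspring=[0, 2, 1, 0, 2, 0, 2, 2, 1, 1], Z_4=11
gen 4: Z_4=11, draws=[0, 4, 3, 3, 5, 2, 0, 4, 0, 0, 0], offspring=[1, 1, 0, 0, 2, 2, 1, 1, 1, 1, 1], Z_5=11
gen 5: Z_5=11, draws=[3, 4, 5, 1, 4, 2, 0, 1, 5, 0, 3], offspring=[0, 1, 2, 0, 1, 2, 1, 0, 2, 1, 0], Z_6=10


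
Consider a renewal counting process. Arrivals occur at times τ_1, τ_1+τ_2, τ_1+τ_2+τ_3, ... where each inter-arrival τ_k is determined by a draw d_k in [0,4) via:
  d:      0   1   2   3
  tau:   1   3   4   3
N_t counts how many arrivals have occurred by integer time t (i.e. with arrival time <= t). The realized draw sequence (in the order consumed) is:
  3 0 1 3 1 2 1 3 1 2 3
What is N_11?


4

draw d_1=3: τ_1=3, arrival time A_1=3
draw d_2=0: τ_2=1, arrival time A_2=4
draw d_3=1: τ_3=3, arrival time A_3=7
draw d_4=3: τ_4=3, arrival time A_4=10
draw d_5=1: τ_5=3, arrival time A_5=13
draw d_6=2: τ_6=4, arrival time A_6=17
draw d_7=1: τ_7=3, arrival time A_7=20
draw d_8=3: τ_8=3, arrival time A_8=23
draw d_9=1: τ_9=3, arrival time A_9=26
draw d_10=2: τ_10=4, arrival time A_10=30
draw d_11=3: τ_11=3, arrival time A_11=33
N_t over t=0..11: 0:0 1:0 2:0 3:1 4:2 5:2 6:2 7:3 8:3 9:3 10:4 11:4


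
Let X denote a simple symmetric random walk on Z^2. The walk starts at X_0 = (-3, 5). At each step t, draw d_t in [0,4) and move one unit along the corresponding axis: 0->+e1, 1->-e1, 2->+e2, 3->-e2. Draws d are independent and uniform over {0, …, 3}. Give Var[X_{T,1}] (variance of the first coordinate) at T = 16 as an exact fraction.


8

Outcome values over d=0..3: [1, -1, 0, 0]
Σy = 0, Σy² = 2, M = 4
μ = 0/4 = 0,  σ² = 2/4 − (0)² = 1/2
Independent increments: Var[X_16] = 16·σ² = 16·(1/2) = 8


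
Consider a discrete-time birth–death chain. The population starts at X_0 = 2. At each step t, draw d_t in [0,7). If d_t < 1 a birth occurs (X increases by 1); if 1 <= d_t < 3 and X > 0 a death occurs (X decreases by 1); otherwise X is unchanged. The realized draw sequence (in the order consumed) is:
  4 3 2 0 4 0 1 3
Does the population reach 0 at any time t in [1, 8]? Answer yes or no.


t=0: X=2, d=4 → hold, X_1=2
t=1: X=2, d=3 → hold, X_2=2
t=2: X=2, d=2 → death, X_3=1
t=3: X=1, d=0 → birth, X_4=2
t=4: X=2, d=4 → hold, X_5=2
t=5: X=2, d=0 → birth, X_6=3
t=6: X=3, d=1 → death, X_7=2
t=7: X=2, d=3 → hold, X_8=2

no


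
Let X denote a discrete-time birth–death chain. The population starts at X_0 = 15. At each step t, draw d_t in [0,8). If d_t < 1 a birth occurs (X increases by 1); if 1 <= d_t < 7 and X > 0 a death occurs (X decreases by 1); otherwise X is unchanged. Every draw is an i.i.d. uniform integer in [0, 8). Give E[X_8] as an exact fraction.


X can drop by at most 1 per step and X_0 = 15 > T = 8, so X_t >= 15 − t >= 7 > 0 for every t <= 8: the floor at 0 (the 'and X > 0' condition) never binds. Hence X_8 = X_0 + Σ_{t<8} Y_t with i.i.d. increments Y_t = y(d_t) ∈ {+1, −1, 0}.
Outcome values over d=0..7: [1, -1, -1, -1, -1, -1, -1, 0]
Σy = -5, Σy² = 7, M = 8
μ = -5/8 = -5/8,  σ² = 7/8 − (-5/8)² = 31/64
E[X_8] = 15 + 8·(-5/8) = 10

10


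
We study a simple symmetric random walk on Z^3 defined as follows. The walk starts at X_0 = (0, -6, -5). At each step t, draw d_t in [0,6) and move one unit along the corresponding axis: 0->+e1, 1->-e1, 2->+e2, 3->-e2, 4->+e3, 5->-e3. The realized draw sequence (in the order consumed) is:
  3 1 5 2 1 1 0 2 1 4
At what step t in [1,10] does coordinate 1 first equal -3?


6

t=0: X=(0, -6, -5), d=3 → -e2, X_1=(0, -7, -5)
t=1: X=(0, -7, -5), d=1 → -e1, X_2=(-1, -7, -5)
t=2: X=(-1, -7, -5), d=5 → -e3, X_3=(-1, -7, -6)
t=3: X=(-1, -7, -6), d=2 → +e2, X_4=(-1, -6, -6)
t=4: X=(-1, -6, -6), d=1 → -e1, X_5=(-2, -6, -6)
t=5: X=(-2, -6, -6), d=1 → -e1, X_6=(-3, -6, -6)
t=6: X=(-3, -6, -6), d=0 → +e1, X_7=(-2, -6, -6)
t=7: X=(-2, -6, -6), d=2 → +e2, X_8=(-2, -5, -6)
t=8: X=(-2, -5, -6), d=1 → -e1, X_9=(-3, -5, -6)
t=9: X=(-3, -5, -6), d=4 → +e3, X_10=(-3, -5, -5)


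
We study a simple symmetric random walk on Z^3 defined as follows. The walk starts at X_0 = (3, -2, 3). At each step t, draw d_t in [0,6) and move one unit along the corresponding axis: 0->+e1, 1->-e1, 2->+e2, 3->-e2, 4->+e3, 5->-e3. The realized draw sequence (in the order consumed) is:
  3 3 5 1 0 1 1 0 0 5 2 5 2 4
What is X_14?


(3, -2, 1)

t=0: X=(3, -2, 3), d=3 → -e2, X_1=(3, -3, 3)
t=1: X=(3, -3, 3), d=3 → -e2, X_2=(3, -4, 3)
t=2: X=(3, -4, 3), d=5 → -e3, X_3=(3, -4, 2)
t=3: X=(3, -4, 2), d=1 → -e1, X_4=(2, -4, 2)
t=4: X=(2, -4, 2), d=0 → +e1, X_5=(3, -4, 2)
t=5: X=(3, -4, 2), d=1 → -e1, X_6=(2, -4, 2)
t=6: X=(2, -4, 2), d=1 → -e1, X_7=(1, -4, 2)
t=7: X=(1, -4, 2), d=0 → +e1, X_8=(2, -4, 2)
t=8: X=(2, -4, 2), d=0 → +e1, X_9=(3, -4, 2)
t=9: X=(3, -4, 2), d=5 → -e3, X_10=(3, -4, 1)
t=10: X=(3, -4, 1), d=2 → +e2, X_11=(3, -3, 1)
t=11: X=(3, -3, 1), d=5 → -e3, X_12=(3, -3, 0)
t=12: X=(3, -3, 0), d=2 → +e2, X_13=(3, -2, 0)
t=13: X=(3, -2, 0), d=4 → +e3, X_14=(3, -2, 1)


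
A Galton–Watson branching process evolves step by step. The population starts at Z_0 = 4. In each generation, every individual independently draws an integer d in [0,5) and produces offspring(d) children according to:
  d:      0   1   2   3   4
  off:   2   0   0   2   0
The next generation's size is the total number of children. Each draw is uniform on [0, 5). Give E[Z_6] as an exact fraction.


16384/15625

Outcome values over d=0..4: [2, 0, 0, 2, 0]
Σy = 4, Σy² = 8, M = 5
μ = 4/5 = 4/5,  σ² = 8/5 − (4/5)² = 24/25
E[Z_0] = 4
E[Z_1] = 4/5·E[Z_0] = 16/5
E[Z_2] = 4/5·E[Z_1] = 64/25
E[Z_3] = 4/5·E[Z_2] = 256/125
E[Z_4] = 4/5·E[Z_3] = 1024/625
E[Z_5] = 4/5·E[Z_4] = 4096/3125
E[Z_6] = 4/5·E[Z_5] = 16384/15625


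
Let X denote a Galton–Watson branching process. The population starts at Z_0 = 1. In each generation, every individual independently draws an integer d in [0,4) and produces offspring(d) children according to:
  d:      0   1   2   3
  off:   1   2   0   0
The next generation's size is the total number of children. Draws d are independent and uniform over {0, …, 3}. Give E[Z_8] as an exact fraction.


6561/65536

Outcome values over d=0..3: [1, 2, 0, 0]
Σy = 3, Σy² = 5, M = 4
μ = 3/4 = 3/4,  σ² = 5/4 − (3/4)² = 11/16
E[Z_0] = 1
E[Z_1] = 3/4·E[Z_0] = 3/4
E[Z_2] = 3/4·E[Z_1] = 9/16
E[Z_3] = 3/4·E[Z_2] = 27/64
E[Z_4] = 3/4·E[Z_3] = 81/256
E[Z_5] = 3/4·E[Z_4] = 243/1024
E[Z_6] = 3/4·E[Z_5] = 729/4096
E[Z_7] = 3/4·E[Z_6] = 2187/16384
E[Z_8] = 3/4·E[Z_7] = 6561/65536


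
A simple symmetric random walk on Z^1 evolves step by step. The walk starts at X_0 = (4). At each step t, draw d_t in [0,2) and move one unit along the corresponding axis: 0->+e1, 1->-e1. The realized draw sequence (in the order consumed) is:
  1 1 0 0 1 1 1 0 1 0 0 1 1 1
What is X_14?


(0)

t=0: X=(4), d=1 → -e1, X_1=(3)
t=1: X=(3), d=1 → -e1, X_2=(2)
t=2: X=(2), d=0 → +e1, X_3=(3)
t=3: X=(3), d=0 → +e1, X_4=(4)
t=4: X=(4), d=1 → -e1, X_5=(3)
t=5: X=(3), d=1 → -e1, X_6=(2)
t=6: X=(2), d=1 → -e1, X_7=(1)
t=7: X=(1), d=0 → +e1, X_8=(2)
t=8: X=(2), d=1 → -e1, X_9=(1)
t=9: X=(1), d=0 → +e1, X_10=(2)
t=10: X=(2), d=0 → +e1, X_11=(3)
t=11: X=(3), d=1 → -e1, X_12=(2)
t=12: X=(2), d=1 → -e1, X_13=(1)
t=13: X=(1), d=1 → -e1, X_14=(0)


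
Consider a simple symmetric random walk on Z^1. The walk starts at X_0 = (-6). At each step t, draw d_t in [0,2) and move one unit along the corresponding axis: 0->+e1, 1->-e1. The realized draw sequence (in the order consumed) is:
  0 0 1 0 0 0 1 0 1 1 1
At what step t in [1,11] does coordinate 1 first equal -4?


t=0: X=(-6), d=0 → +e1, X_1=(-5)
t=1: X=(-5), d=0 → +e1, X_2=(-4)
t=2: X=(-4), d=1 → -e1, X_3=(-5)
t=3: X=(-5), d=0 → +e1, X_4=(-4)
t=4: X=(-4), d=0 → +e1, X_5=(-3)
t=5: X=(-3), d=0 → +e1, X_6=(-2)
t=6: X=(-2), d=1 → -e1, X_7=(-3)
t=7: X=(-3), d=0 → +e1, X_8=(-2)
t=8: X=(-2), d=1 → -e1, X_9=(-3)
t=9: X=(-3), d=1 → -e1, X_10=(-4)
t=10: X=(-4), d=1 → -e1, X_11=(-5)

2


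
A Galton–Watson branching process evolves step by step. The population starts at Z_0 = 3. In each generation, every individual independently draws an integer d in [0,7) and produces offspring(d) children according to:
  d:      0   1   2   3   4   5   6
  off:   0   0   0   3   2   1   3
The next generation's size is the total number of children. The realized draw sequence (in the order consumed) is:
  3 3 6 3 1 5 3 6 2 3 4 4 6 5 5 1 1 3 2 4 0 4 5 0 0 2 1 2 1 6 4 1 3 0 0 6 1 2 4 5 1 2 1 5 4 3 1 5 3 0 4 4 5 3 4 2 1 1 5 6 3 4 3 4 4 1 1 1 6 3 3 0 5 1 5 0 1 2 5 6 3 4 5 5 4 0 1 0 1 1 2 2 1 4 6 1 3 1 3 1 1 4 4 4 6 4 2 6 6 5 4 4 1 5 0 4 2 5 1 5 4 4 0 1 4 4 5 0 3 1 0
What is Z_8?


35

gen 0: Z_0=3, draws=[3, 3, 6], offspring=[3, 3, 3], Z_1=9
gen 1: Z_1=9, draws=[3, 1, 5, 3, 6, 2, 3, 4, 4], offspring=[3, 0, 1, 3, 3, 0, 3, 2, 2], Z_2=17
gen 2: Z_2=17, draws=[6, 5, 5, 1, 1, 3, 2, 4, 0, 4, 5, 0, 0, 2, 1, 2, 1], offspring=[3, 1, 1, 0, 0, 3, 0, 2, 0, 2, 1, 0, 0, 0, 0, 0, 0], Z_3=13
gen 3: Z_3=13, draws=[6, 4, 1, 3, 0, 0, 6, 1, 2, 4, 5, 1, 2], offspring=[3, 2, 0, 3, 0, 0, 3, 0, 0, 2, 1, 0, 0], Z_4=14
gen 4: Z_4=14, draws=[1, 5, 4, 3, 1, 5, 3, 0, 4, 4, 5, 3, 4, 2], offspring=[0, 1, 2, 3, 0, 1, 3, 0, 2, 2, 1, 3, 2, 0], Z_5=20
gen 5: Z_5=20, draws=[1, 1, 5, 6, 3, 4, 3, 4, 4, 1, 1, 1, 6, 3, 3, 0, 5, 1, 5, 0], offspring=[0, 0, 1, 3, 3, 2, 3, 2, 2, 0, 0, 0, 3, 3, 3, 0, 1, 0, 1, 0], Z_6=27
gen 6: Z_6=27, draws=[1, 2, 5, 6, 3, 4, 5, 5, 4, 0, 1, 0, 1, 1, 2, 2, 1, 4, 6, 1, 3, 1, 3, 1, 1, 4, 4], offspring=[0, 0, 1, 3, 3, 2, 1, 1, 2, 0, 0, 0, 0, 0, 0, 0, 0, 2, 3, 0, 3, 0, 3, 0, 0, 2, 2], Z_7=28
gen 7: Z_7=28, draws=[4, 6, 4, 2, 6, 6, 5, 4, 4, 1, 5, 0, 4, 2, 5, 1, 5, 4, 4, 0, 1, 4, 4, 5, 0, 3, 1, 0], offspring=[2, 3, 2, 0, 3, 3, 1, 2, 2, 0, 1, 0, 2, 0, 1, 0, 1, 2, 2, 0, 0, 2, 2, 1, 0, 3, 0, 0], Z_8=35


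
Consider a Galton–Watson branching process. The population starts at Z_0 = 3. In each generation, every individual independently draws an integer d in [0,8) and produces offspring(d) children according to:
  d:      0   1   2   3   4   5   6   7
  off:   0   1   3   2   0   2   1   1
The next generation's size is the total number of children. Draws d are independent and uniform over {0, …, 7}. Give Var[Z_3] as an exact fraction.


Outcome values over d=0..7: [0, 1, 3, 2, 0, 2, 1, 1]
Σy = 10, Σy² = 20, M = 8
μ = 10/8 = 5/4,  σ² = 20/8 − (5/4)² = 15/16
V_0 = 0, E_0 = 3
V_1 = 15/16·E_0 + (5/4)²·V_0 = 45/16;  E_1 = 15/4
V_2 = 15/16·E_1 + (5/4)²·V_1 = 2025/256;  E_2 = 75/16
V_3 = 15/16·E_2 + (5/4)²·V_2 = 68625/4096;  E_3 = 375/64

68625/4096


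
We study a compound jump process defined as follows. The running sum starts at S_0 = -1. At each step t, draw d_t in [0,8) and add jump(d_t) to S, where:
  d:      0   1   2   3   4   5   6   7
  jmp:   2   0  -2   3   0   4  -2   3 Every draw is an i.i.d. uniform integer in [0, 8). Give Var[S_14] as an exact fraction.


Outcome values over d=0..7: [2, 0, -2, 3, 0, 4, -2, 3]
Σy = 8, Σy² = 46, M = 8
μ = 8/8 = 1,  σ² = 46/8 − (1)² = 19/4
Independent increments: Var[S_14] = 14·σ² = 14·(19/4) = 133/2

133/2
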